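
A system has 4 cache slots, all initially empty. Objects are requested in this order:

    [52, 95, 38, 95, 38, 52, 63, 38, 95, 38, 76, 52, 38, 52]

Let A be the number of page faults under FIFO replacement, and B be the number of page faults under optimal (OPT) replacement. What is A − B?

Under FIFO: F F F . . . F . . . F F . . → 6 faults.
Under OPT: F F F . . . F . . . F . . . → 5 faults.
A − B = 6 − 5 = 1.

1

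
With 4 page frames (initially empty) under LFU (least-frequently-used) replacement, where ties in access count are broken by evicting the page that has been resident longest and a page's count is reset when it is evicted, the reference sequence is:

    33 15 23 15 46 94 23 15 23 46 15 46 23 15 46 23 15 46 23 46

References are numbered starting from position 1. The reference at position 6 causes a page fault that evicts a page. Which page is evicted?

33

pos 1: 33 → fault, frames {33}
pos 2: 15 → fault, frames {33,15}
pos 3: 23 → fault, frames {33,15,23}
pos 4: 15 → hit
pos 5: 46 → fault, frames {33,15,23,46}
pos 6: 94 → fault, evict 33, frames {15,23,46,94}
At position 6, page 33 is evicted.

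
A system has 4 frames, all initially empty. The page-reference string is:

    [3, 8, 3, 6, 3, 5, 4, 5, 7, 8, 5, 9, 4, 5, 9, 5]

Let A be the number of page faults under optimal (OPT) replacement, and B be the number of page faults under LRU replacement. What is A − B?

-2

Under OPT: F F . F . F F . F . . F . . . . → 7 faults.
Under LRU: F F . F . F F . F F . F F . . . → 9 faults.
A − B = 7 − 9 = -2.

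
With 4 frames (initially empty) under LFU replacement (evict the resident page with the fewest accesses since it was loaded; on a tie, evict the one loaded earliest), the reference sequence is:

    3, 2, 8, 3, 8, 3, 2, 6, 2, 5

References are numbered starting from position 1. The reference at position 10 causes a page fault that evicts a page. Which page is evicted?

6

pos 1: 3 → miss, frames {3}
pos 2: 2 → miss, frames {3,2}
pos 3: 8 → miss, frames {3,2,8}
pos 4: 3 → hit
pos 5: 8 → hit
pos 6: 3 → hit
pos 7: 2 → hit
pos 8: 6 → miss, frames {3,2,8,6}
pos 9: 2 → hit
pos 10: 5 → miss, evict 6, frames {3,2,8,5}
At position 10, page 6 is evicted.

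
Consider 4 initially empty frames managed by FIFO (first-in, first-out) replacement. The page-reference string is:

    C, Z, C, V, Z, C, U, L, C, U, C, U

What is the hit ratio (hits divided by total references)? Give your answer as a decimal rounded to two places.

C: fault, frames {C}
Z: fault, frames {C,Z}
C: hit
V: fault, frames {C,Z,V}
Z: hit
C: hit
U: fault, frames {C,Z,V,U}
L: fault, evict C, frames {Z,V,U,L}
C: fault, evict Z, frames {V,U,L,C}
U: hit
C: hit
U: hit
Hits: 6 of 12 references → 6/12 = 0.5000.

0.50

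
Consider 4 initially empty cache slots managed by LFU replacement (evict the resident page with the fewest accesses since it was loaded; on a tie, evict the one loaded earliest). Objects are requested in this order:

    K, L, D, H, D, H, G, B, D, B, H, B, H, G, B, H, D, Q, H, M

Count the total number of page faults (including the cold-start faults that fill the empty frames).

K: fault, frames [K]
L: fault, frames [K, L]
D: fault, frames [K, L, D]
H: fault, frames [K, L, D, H]
D: hit
H: hit
G: fault, evict K, frames [L, D, H, G]
B: fault, evict L, frames [D, H, G, B]
D: hit
B: hit
H: hit
B: hit
H: hit
G: hit
B: hit
H: hit
D: hit
Q: fault, evict G, frames [D, H, B, Q]
H: hit
M: fault, evict Q, frames [D, H, B, M]
Page faults: 8.

8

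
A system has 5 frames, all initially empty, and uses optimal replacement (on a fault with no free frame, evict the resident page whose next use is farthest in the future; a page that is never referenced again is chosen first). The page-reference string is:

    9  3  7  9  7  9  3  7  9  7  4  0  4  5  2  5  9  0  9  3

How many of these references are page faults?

7

9: miss, frames {9}
3: miss, frames {9,3}
7: miss, frames {9,3,7}
9: hit
7: hit
9: hit
3: hit
7: hit
9: hit
7: hit
4: miss, frames {9,3,7,4}
0: miss, frames {9,3,7,4,0}
4: hit
5: miss, evict 4, frames {9,3,7,0,5}
2: miss, evict 7, frames {9,3,0,5,2}
5: hit
9: hit
0: hit
9: hit
3: hit
Page faults: 7.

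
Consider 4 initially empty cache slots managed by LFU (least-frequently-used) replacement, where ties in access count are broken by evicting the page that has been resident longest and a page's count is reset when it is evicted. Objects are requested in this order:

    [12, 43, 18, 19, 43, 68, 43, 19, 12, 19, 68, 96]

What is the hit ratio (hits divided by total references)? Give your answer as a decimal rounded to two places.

0.42

12 → fault, frames [12]
43 → fault, frames [12, 43]
18 → fault, frames [12, 43, 18]
19 → fault, frames [12, 43, 18, 19]
43 → hit
68 → fault, evict 12, frames [43, 18, 19, 68]
43 → hit
19 → hit
12 → fault, evict 18, frames [43, 19, 68, 12]
19 → hit
68 → hit
96 → fault, evict 12, frames [43, 19, 68, 96]
Hits: 5 of 12 references → 5/12 = 0.4167.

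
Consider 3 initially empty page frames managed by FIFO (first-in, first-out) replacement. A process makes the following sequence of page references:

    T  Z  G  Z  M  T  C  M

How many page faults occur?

6

T → miss, frames (T)
Z → miss, frames (T Z)
G → miss, frames (T Z G)
Z → hit
M → miss, evict T, frames (Z G M)
T → miss, evict Z, frames (G M T)
C → miss, evict G, frames (M T C)
M → hit
Page faults: 6.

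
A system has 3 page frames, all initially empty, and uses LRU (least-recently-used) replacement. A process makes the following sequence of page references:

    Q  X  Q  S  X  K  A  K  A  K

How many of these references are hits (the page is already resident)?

Q -> miss, frames (Q)
X -> miss, frames (Q X)
Q -> hit
S -> miss, frames (X Q S)
X -> hit
K -> miss, evict Q, frames (S X K)
A -> miss, evict S, frames (X K A)
K -> hit
A -> hit
K -> hit
Hits: 5.

5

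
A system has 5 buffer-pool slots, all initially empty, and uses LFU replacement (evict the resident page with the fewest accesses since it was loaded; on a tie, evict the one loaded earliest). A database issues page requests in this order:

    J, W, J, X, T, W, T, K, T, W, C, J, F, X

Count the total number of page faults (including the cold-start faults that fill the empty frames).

J -> fault, frames {J}
W -> fault, frames {J,W}
J -> hit
X -> fault, frames {J,W,X}
T -> fault, frames {J,W,X,T}
W -> hit
T -> hit
K -> fault, frames {J,W,X,T,K}
T -> hit
W -> hit
C -> fault, evict X, frames {J,W,T,K,C}
J -> hit
F -> fault, evict K, frames {J,W,T,C,F}
X -> fault, evict C, frames {J,W,T,F,X}
Page faults: 8.

8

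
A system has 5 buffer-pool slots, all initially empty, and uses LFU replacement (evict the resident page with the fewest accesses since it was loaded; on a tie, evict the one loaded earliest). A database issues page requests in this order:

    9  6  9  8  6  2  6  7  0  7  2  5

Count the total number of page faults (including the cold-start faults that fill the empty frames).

9: fault, frames {9}
6: fault, frames {9,6}
9: hit
8: fault, frames {9,6,8}
6: hit
2: fault, frames {9,6,8,2}
6: hit
7: fault, frames {9,6,8,2,7}
0: fault, evict 8, frames {9,6,2,7,0}
7: hit
2: hit
5: fault, evict 0, frames {9,6,2,7,5}
Page faults: 7.

7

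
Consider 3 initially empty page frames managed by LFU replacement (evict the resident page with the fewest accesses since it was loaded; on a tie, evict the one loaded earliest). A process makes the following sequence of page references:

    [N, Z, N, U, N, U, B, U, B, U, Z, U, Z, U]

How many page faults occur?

N → fault, frames [N]
Z → fault, frames [N, Z]
N → hit
U → fault, frames [N, Z, U]
N → hit
U → hit
B → fault, evict Z, frames [N, U, B]
U → hit
B → hit
U → hit
Z → fault, evict B, frames [N, U, Z]
U → hit
Z → hit
U → hit
Page faults: 5.

5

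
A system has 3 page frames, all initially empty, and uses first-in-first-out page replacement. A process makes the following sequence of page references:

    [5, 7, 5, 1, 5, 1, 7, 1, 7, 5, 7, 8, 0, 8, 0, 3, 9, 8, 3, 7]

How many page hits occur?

11

5 -> fault, frames (5)
7 -> fault, frames (5 7)
5 -> hit
1 -> fault, frames (5 7 1)
5 -> hit
1 -> hit
7 -> hit
1 -> hit
7 -> hit
5 -> hit
7 -> hit
8 -> fault, evict 5, frames (7 1 8)
0 -> fault, evict 7, frames (1 8 0)
8 -> hit
0 -> hit
3 -> fault, evict 1, frames (8 0 3)
9 -> fault, evict 8, frames (0 3 9)
8 -> fault, evict 0, frames (3 9 8)
3 -> hit
7 -> fault, evict 3, frames (9 8 7)
Hits: 11.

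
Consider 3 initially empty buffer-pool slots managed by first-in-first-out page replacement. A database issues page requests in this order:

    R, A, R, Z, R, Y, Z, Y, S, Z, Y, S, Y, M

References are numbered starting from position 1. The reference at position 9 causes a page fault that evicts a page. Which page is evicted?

A

pos 1: R → fault, frames [R]
pos 2: A → fault, frames [R, A]
pos 3: R → hit
pos 4: Z → fault, frames [R, A, Z]
pos 5: R → hit
pos 6: Y → fault, evict R, frames [A, Z, Y]
pos 7: Z → hit
pos 8: Y → hit
pos 9: S → fault, evict A, frames [Z, Y, S]
At position 9, page A is evicted.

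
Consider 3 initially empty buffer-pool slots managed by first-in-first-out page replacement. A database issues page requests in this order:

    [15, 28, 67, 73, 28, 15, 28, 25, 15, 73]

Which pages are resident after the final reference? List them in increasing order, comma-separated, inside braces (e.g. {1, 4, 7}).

{25, 28, 73}

15: fault, frames {15}
28: fault, frames {15,28}
67: fault, frames {15,28,67}
73: fault, evict 15, frames {28,67,73}
28: hit
15: fault, evict 28, frames {67,73,15}
28: fault, evict 67, frames {73,15,28}
25: fault, evict 73, frames {15,28,25}
15: hit
73: fault, evict 15, frames {28,25,73}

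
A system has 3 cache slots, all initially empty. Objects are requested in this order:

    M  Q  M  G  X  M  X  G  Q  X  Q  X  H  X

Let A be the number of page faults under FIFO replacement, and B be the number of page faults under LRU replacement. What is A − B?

Under FIFO: F F . F F F . . F . . . F F → 8 faults.
Under LRU: F F . F F . . . F . . . F . → 6 faults.
A − B = 8 − 6 = 2.

2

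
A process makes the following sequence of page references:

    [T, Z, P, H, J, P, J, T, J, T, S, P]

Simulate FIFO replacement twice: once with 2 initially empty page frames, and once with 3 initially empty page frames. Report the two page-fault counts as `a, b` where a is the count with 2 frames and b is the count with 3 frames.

10, 8

2 frames: F F F F F F . F F . F F → 10 faults.
3 frames: F F F F F . . F . . F F → 8 faults.
8 < 10: adding a frame reduced faults, as is typical.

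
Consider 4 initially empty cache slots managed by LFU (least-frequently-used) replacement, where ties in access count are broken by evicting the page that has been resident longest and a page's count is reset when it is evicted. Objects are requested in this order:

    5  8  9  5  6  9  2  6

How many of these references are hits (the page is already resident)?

5: miss, frames [5]
8: miss, frames [5, 8]
9: miss, frames [5, 8, 9]
5: hit
6: miss, frames [5, 8, 9, 6]
9: hit
2: miss, evict 8, frames [5, 9, 6, 2]
6: hit
Hits: 3.

3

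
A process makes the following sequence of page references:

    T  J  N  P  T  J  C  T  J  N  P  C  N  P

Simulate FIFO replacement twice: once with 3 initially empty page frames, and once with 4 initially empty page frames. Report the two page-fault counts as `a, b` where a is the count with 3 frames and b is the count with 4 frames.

9, 10

3 frames: F F F F F F F . . F F . . . → 9 faults.
4 frames: F F F F . . F F F F F F . . → 10 faults.
10 > 9: adding a frame increased faults — Belady's anomaly.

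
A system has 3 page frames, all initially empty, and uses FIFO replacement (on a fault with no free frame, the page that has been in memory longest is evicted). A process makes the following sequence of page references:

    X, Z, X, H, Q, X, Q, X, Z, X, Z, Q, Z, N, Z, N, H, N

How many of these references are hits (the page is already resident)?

10

X -> miss, frames {X}
Z -> miss, frames {X,Z}
X -> hit
H -> miss, frames {X,Z,H}
Q -> miss, evict X, frames {Z,H,Q}
X -> miss, evict Z, frames {H,Q,X}
Q -> hit
X -> hit
Z -> miss, evict H, frames {Q,X,Z}
X -> hit
Z -> hit
Q -> hit
Z -> hit
N -> miss, evict Q, frames {X,Z,N}
Z -> hit
N -> hit
H -> miss, evict X, frames {Z,N,H}
N -> hit
Hits: 10.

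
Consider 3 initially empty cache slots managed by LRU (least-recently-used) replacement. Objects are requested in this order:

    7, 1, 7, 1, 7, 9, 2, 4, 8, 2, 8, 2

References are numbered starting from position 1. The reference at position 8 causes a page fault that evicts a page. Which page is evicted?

7

pos 1: 7 → miss, frames (7)
pos 2: 1 → miss, frames (7 1)
pos 3: 7 → hit
pos 4: 1 → hit
pos 5: 7 → hit
pos 6: 9 → miss, frames (1 7 9)
pos 7: 2 → miss, evict 1, frames (7 9 2)
pos 8: 4 → miss, evict 7, frames (9 2 4)
At position 8, page 7 is evicted.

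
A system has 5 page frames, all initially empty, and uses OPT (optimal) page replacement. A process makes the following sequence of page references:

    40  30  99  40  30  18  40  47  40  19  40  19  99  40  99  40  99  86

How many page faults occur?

40 -> fault, frames {40}
30 -> fault, frames {40,30}
99 -> fault, frames {40,30,99}
40 -> hit
30 -> hit
18 -> fault, frames {40,30,99,18}
40 -> hit
47 -> fault, frames {40,30,99,18,47}
40 -> hit
19 -> fault, evict 47, frames {40,30,99,18,19}
40 -> hit
19 -> hit
99 -> hit
40 -> hit
99 -> hit
40 -> hit
99 -> hit
86 -> fault, evict 19, frames {40,30,99,18,86}
Page faults: 7.

7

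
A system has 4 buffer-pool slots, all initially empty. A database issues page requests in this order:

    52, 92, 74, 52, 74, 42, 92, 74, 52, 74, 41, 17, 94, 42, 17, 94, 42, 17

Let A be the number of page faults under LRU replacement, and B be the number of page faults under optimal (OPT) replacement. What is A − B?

Under LRU: F F F . . F . . . . F F F F . . . . → 8 faults.
Under OPT: F F F . . F . . . . F F F . . . . . → 7 faults.
A − B = 8 − 7 = 1.

1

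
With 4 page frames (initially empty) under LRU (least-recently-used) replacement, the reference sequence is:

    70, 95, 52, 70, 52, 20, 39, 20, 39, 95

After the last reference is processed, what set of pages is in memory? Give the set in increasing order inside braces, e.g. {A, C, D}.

{20, 39, 52, 95}

70 -> fault, frames (70)
95 -> fault, frames (70 95)
52 -> fault, frames (70 95 52)
70 -> hit
52 -> hit
20 -> fault, frames (95 70 52 20)
39 -> fault, evict 95, frames (70 52 20 39)
20 -> hit
39 -> hit
95 -> fault, evict 70, frames (52 20 39 95)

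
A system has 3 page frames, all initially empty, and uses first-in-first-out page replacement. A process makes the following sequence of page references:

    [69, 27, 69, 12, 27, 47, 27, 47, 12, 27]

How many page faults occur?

69: miss, frames (69)
27: miss, frames (69 27)
69: hit
12: miss, frames (69 27 12)
27: hit
47: miss, evict 69, frames (27 12 47)
27: hit
47: hit
12: hit
27: hit
Page faults: 4.

4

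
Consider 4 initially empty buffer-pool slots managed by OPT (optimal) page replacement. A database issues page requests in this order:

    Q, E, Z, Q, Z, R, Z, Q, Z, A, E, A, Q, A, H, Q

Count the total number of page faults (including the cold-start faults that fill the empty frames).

6

Q: miss, frames {Q}
E: miss, frames {Q,E}
Z: miss, frames {Q,E,Z}
Q: hit
Z: hit
R: miss, frames {Q,E,Z,R}
Z: hit
Q: hit
Z: hit
A: miss, evict R, frames {Q,E,Z,A}
E: hit
A: hit
Q: hit
A: hit
H: miss, evict A, frames {Q,E,Z,H}
Q: hit
Page faults: 6.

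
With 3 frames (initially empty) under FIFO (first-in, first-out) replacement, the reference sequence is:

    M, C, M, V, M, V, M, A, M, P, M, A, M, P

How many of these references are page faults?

M: miss, frames [M]
C: miss, frames [M, C]
M: hit
V: miss, frames [M, C, V]
M: hit
V: hit
M: hit
A: miss, evict M, frames [C, V, A]
M: miss, evict C, frames [V, A, M]
P: miss, evict V, frames [A, M, P]
M: hit
A: hit
M: hit
P: hit
Page faults: 6.

6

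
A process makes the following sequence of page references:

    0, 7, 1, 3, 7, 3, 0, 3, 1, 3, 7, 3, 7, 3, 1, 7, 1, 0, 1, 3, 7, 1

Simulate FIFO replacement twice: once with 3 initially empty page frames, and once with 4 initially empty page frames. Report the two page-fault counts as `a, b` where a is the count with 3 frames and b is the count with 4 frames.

3 frames: F F F F . . F . . . F . . . F . . . . F . . → 8 faults.
4 frames: F F F F . . . . . . . . . . . . . . . . . . → 4 faults.
4 < 8: adding a frame reduced faults, as is typical.

8, 4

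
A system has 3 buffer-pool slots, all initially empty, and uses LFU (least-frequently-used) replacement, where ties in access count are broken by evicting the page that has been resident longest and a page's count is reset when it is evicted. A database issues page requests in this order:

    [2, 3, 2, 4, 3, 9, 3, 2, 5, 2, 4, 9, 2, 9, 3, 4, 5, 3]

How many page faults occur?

2 -> miss, frames {2}
3 -> miss, frames {2,3}
2 -> hit
4 -> miss, frames {2,3,4}
3 -> hit
9 -> miss, evict 4, frames {2,3,9}
3 -> hit
2 -> hit
5 -> miss, evict 9, frames {2,3,5}
2 -> hit
4 -> miss, evict 5, frames {2,3,4}
9 -> miss, evict 4, frames {2,3,9}
2 -> hit
9 -> hit
3 -> hit
4 -> miss, evict 9, frames {2,3,4}
5 -> miss, evict 4, frames {2,3,5}
3 -> hit
Page faults: 9.

9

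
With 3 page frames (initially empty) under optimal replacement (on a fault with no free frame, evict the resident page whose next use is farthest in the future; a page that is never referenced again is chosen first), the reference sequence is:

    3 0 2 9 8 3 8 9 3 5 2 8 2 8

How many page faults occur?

3 → fault, frames {3}
0 → fault, frames {3,0}
2 → fault, frames {3,0,2}
9 → fault, evict 0, frames {3,2,9}
8 → fault, evict 2, frames {3,9,8}
3 → hit
8 → hit
9 → hit
3 → hit
5 → fault, evict 9, frames {3,8,5}
2 → fault, evict 5, frames {3,8,2}
8 → hit
2 → hit
8 → hit
Page faults: 7.

7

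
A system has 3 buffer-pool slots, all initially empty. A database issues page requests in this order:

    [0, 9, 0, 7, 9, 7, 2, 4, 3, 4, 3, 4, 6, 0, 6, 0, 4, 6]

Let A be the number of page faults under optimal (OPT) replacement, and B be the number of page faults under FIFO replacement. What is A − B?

Under OPT: F F . F . . F F F . . . F . . . . . → 7 faults.
Under FIFO: F F . F . . F F F . . . F F . . F . → 9 faults.
A − B = 7 − 9 = -2.

-2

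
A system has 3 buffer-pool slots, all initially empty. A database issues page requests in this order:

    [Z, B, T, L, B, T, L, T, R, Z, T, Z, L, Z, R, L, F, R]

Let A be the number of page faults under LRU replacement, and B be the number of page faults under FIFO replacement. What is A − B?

-1

Under LRU: F F F F . . . . F F . . F . F . F . → 9 faults.
Under FIFO: F F F F . . . . F F F . F . F . F . → 10 faults.
A − B = 9 − 10 = -1.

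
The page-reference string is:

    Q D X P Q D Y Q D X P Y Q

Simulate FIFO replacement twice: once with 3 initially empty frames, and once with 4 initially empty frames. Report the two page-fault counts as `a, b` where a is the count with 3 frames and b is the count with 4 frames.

3 frames: F F F F F F F . . F F . F → 10 faults.
4 frames: F F F F . . F F F F F F F → 11 faults.
11 > 10: adding a frame increased faults — Belady's anomaly.

10, 11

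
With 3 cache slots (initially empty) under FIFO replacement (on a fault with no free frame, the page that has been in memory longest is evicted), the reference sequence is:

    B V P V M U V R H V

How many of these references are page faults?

8

B → miss, frames [B]
V → miss, frames [B, V]
P → miss, frames [B, V, P]
V → hit
M → miss, evict B, frames [V, P, M]
U → miss, evict V, frames [P, M, U]
V → miss, evict P, frames [M, U, V]
R → miss, evict M, frames [U, V, R]
H → miss, evict U, frames [V, R, H]
V → hit
Page faults: 8.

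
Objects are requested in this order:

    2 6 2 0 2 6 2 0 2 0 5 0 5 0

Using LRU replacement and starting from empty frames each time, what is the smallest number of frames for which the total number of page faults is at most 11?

f=1: 14 faults
f=2: 6 faults
f=3: 4 faults
f=4: 4 faults
Smallest f with faults ≤ 11 is 2.

2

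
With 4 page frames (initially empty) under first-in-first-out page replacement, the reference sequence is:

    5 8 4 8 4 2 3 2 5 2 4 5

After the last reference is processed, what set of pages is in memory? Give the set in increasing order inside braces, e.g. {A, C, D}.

{2, 3, 4, 5}

5 -> miss, frames (5)
8 -> miss, frames (5 8)
4 -> miss, frames (5 8 4)
8 -> hit
4 -> hit
2 -> miss, frames (5 8 4 2)
3 -> miss, evict 5, frames (8 4 2 3)
2 -> hit
5 -> miss, evict 8, frames (4 2 3 5)
2 -> hit
4 -> hit
5 -> hit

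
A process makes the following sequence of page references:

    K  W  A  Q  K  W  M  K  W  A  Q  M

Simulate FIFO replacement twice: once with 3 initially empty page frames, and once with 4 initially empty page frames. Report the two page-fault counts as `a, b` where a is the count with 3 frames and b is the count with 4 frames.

3 frames: F F F F F F F . . F F . → 9 faults.
4 frames: F F F F . . F F F F F F → 10 faults.
10 > 9: adding a frame increased faults — Belady's anomaly.

9, 10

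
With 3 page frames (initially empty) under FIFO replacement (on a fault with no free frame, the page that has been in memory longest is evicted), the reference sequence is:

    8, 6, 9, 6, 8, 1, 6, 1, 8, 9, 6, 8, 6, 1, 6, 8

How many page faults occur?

8 -> miss, frames [8]
6 -> miss, frames [8, 6]
9 -> miss, frames [8, 6, 9]
6 -> hit
8 -> hit
1 -> miss, evict 8, frames [6, 9, 1]
6 -> hit
1 -> hit
8 -> miss, evict 6, frames [9, 1, 8]
9 -> hit
6 -> miss, evict 9, frames [1, 8, 6]
8 -> hit
6 -> hit
1 -> hit
6 -> hit
8 -> hit
Page faults: 6.

6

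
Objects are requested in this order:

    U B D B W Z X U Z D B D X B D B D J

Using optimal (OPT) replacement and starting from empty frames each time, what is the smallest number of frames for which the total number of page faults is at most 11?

f=1: 18 faults
f=2: 12 faults
f=3: 9 faults
f=4: 8 faults
f=5: 7 faults
f=6: 7 faults
f=7: 7 faults
Smallest f with faults ≤ 11 is 3.

3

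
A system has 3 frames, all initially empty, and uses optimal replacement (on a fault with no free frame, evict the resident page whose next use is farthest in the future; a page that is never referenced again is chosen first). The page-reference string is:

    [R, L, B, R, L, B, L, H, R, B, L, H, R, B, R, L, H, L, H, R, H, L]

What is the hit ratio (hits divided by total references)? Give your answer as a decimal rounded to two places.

R → miss, frames {R}
L → miss, frames {R,L}
B → miss, frames {R,L,B}
R → hit
L → hit
B → hit
L → hit
H → miss, evict L, frames {R,B,H}
R → hit
B → hit
L → miss, evict B, frames {R,H,L}
H → hit
R → hit
B → miss, evict H, frames {R,L,B}
R → hit
L → hit
H → miss, evict B, frames {R,L,H}
L → hit
H → hit
R → hit
H → hit
L → hit
Hits: 15 of 22 references → 15/22 = 0.6818.

0.68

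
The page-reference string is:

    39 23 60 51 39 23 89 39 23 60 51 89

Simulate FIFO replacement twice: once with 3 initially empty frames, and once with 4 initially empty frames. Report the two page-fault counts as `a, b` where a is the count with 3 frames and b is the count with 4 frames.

3 frames: F F F F F F F . . F F . → 9 faults.
4 frames: F F F F . . F F F F F F → 10 faults.
10 > 9: adding a frame increased faults — Belady's anomaly.

9, 10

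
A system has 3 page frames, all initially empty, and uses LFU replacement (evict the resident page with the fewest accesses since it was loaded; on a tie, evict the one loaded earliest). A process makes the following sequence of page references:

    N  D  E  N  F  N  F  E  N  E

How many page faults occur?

N → fault, frames [N]
D → fault, frames [N, D]
E → fault, frames [N, D, E]
N → hit
F → fault, evict D, frames [N, E, F]
N → hit
F → hit
E → hit
N → hit
E → hit
Page faults: 4.

4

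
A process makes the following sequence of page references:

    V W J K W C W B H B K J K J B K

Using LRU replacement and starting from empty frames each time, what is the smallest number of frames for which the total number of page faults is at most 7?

f=1: 16 faults
f=2: 12 faults
f=3: 9 faults
f=4: 9 faults
f=5: 8 faults
f=6: 7 faults
f=7: 7 faults
Smallest f with faults ≤ 7 is 6.

6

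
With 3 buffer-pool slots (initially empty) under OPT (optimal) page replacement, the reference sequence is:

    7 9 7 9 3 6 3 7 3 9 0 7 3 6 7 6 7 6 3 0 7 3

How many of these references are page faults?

8

7 → fault, frames [7]
9 → fault, frames [7, 9]
7 → hit
9 → hit
3 → fault, frames [7, 9, 3]
6 → fault, evict 9, frames [7, 3, 6]
3 → hit
7 → hit
3 → hit
9 → fault, evict 6, frames [7, 3, 9]
0 → fault, evict 9, frames [7, 3, 0]
7 → hit
3 → hit
6 → fault, evict 0, frames [7, 3, 6]
7 → hit
6 → hit
7 → hit
6 → hit
3 → hit
0 → fault, evict 6, frames [7, 3, 0]
7 → hit
3 → hit
Page faults: 8.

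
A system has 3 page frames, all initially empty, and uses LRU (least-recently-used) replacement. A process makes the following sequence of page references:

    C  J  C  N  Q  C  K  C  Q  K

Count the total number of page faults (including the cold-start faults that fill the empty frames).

5

C: miss, frames [C]
J: miss, frames [C, J]
C: hit
N: miss, frames [J, C, N]
Q: miss, evict J, frames [C, N, Q]
C: hit
K: miss, evict N, frames [Q, C, K]
C: hit
Q: hit
K: hit
Page faults: 5.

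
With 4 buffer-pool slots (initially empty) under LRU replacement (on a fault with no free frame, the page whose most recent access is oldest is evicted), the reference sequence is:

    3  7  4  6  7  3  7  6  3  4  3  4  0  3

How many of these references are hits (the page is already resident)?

3: miss, frames (3)
7: miss, frames (3 7)
4: miss, frames (3 7 4)
6: miss, frames (3 7 4 6)
7: hit
3: hit
7: hit
6: hit
3: hit
4: hit
3: hit
4: hit
0: miss, evict 7, frames (6 3 4 0)
3: hit
Hits: 9.

9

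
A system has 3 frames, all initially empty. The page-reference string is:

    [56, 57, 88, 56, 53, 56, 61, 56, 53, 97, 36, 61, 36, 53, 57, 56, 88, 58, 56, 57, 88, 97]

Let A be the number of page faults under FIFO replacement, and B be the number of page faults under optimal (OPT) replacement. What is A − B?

2

Under FIFO: F F F . F F F . . F F . . F F F F F . F . F → 15 faults.
Under OPT: F F F . F . F . . F F . . . F F F F . . F F → 13 faults.
A − B = 15 − 13 = 2.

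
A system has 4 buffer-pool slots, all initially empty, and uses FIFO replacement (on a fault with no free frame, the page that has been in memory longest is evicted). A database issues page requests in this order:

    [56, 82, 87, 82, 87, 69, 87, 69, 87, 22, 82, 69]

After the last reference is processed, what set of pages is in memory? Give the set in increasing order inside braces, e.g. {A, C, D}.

56 -> miss, frames [56]
82 -> miss, frames [56, 82]
87 -> miss, frames [56, 82, 87]
82 -> hit
87 -> hit
69 -> miss, frames [56, 82, 87, 69]
87 -> hit
69 -> hit
87 -> hit
22 -> miss, evict 56, frames [82, 87, 69, 22]
82 -> hit
69 -> hit

{22, 69, 82, 87}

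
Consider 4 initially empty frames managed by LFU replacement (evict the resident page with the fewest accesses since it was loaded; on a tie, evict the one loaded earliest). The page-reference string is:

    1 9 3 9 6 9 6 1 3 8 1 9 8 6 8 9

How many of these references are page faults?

1 → miss, frames {1}
9 → miss, frames {1,9}
3 → miss, frames {1,9,3}
9 → hit
6 → miss, frames {1,9,3,6}
9 → hit
6 → hit
1 → hit
3 → hit
8 → miss, evict 1, frames {9,3,6,8}
1 → miss, evict 8, frames {9,3,6,1}
9 → hit
8 → miss, evict 1, frames {9,3,6,8}
6 → hit
8 → hit
9 → hit
Page faults: 7.

7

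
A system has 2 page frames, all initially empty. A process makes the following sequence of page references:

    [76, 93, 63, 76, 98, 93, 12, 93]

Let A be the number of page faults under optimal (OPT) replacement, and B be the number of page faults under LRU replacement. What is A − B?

Under OPT: F F F . F F F . → 6 faults.
Under LRU: F F F F F F F . → 7 faults.
A − B = 6 − 7 = -1.

-1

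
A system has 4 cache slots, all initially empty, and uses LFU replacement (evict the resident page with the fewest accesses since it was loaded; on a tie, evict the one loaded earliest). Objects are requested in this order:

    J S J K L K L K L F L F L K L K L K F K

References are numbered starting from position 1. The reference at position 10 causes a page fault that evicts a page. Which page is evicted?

S

pos 1: J → fault, frames (J)
pos 2: S → fault, frames (J S)
pos 3: J → hit
pos 4: K → fault, frames (J S K)
pos 5: L → fault, frames (J S K L)
pos 6: K → hit
pos 7: L → hit
pos 8: K → hit
pos 9: L → hit
pos 10: F → fault, evict S, frames (J K L F)
At position 10, page S is evicted.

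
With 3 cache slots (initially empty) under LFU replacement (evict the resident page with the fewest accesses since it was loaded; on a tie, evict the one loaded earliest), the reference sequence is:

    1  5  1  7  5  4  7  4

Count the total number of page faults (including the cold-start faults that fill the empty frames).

1 → fault, frames (1)
5 → fault, frames (1 5)
1 → hit
7 → fault, frames (1 5 7)
5 → hit
4 → fault, evict 7, frames (1 5 4)
7 → fault, evict 4, frames (1 5 7)
4 → fault, evict 7, frames (1 5 4)
Page faults: 6.

6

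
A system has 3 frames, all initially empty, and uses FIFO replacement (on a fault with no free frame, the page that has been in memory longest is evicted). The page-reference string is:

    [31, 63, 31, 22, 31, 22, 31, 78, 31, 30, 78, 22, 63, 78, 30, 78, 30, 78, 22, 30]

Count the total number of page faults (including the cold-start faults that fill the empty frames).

31 → miss, frames {31}
63 → miss, frames {31,63}
31 → hit
22 → miss, frames {31,63,22}
31 → hit
22 → hit
31 → hit
78 → miss, evict 31, frames {63,22,78}
31 → miss, evict 63, frames {22,78,31}
30 → miss, evict 22, frames {78,31,30}
78 → hit
22 → miss, evict 78, frames {31,30,22}
63 → miss, evict 31, frames {30,22,63}
78 → miss, evict 30, frames {22,63,78}
30 → miss, evict 22, frames {63,78,30}
78 → hit
30 → hit
78 → hit
22 → miss, evict 63, frames {78,30,22}
30 → hit
Page faults: 11.

11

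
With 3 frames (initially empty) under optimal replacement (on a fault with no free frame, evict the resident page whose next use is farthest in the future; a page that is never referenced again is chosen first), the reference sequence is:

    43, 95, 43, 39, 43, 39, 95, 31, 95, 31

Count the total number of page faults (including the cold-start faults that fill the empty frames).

4

43 → miss, frames [43]
95 → miss, frames [43, 95]
43 → hit
39 → miss, frames [43, 95, 39]
43 → hit
39 → hit
95 → hit
31 → miss, evict 39, frames [43, 95, 31]
95 → hit
31 → hit
Page faults: 4.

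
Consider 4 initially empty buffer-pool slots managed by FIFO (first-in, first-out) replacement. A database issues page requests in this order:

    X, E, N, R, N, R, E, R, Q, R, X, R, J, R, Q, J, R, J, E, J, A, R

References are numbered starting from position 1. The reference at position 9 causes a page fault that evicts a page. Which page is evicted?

pos 1: X: fault, frames [X]
pos 2: E: fault, frames [X, E]
pos 3: N: fault, frames [X, E, N]
pos 4: R: fault, frames [X, E, N, R]
pos 5: N: hit
pos 6: R: hit
pos 7: E: hit
pos 8: R: hit
pos 9: Q: fault, evict X, frames [E, N, R, Q]
At position 9, page X is evicted.

X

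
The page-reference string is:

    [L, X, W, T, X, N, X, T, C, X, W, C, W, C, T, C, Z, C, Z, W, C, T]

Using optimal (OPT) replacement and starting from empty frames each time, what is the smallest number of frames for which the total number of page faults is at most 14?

2

f=1: 22 faults
f=2: 12 faults
f=3: 9 faults
f=4: 7 faults
f=5: 7 faults
f=6: 7 faults
f=7: 7 faults
Smallest f with faults ≤ 14 is 2.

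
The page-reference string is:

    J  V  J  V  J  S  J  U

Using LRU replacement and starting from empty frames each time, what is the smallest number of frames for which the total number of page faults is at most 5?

f=1: 8 faults
f=2: 4 faults
f=3: 4 faults
f=4: 4 faults
Smallest f with faults ≤ 5 is 2.

2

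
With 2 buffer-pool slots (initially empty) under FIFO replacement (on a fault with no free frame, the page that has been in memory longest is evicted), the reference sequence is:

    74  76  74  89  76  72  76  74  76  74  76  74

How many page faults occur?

74: fault, frames [74]
76: fault, frames [74, 76]
74: hit
89: fault, evict 74, frames [76, 89]
76: hit
72: fault, evict 76, frames [89, 72]
76: fault, evict 89, frames [72, 76]
74: fault, evict 72, frames [76, 74]
76: hit
74: hit
76: hit
74: hit
Page faults: 6.

6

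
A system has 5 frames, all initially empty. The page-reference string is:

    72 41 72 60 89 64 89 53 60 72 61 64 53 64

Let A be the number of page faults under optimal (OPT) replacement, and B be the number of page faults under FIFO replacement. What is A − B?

-1

Under OPT: F F . F F F . F . . F . . . → 7 faults.
Under FIFO: F F . F F F . F . F F . . . → 8 faults.
A − B = 7 − 8 = -1.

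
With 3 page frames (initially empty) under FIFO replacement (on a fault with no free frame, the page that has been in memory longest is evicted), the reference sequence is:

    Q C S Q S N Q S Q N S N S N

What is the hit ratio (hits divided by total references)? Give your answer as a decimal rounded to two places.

0.64

Q → miss, frames [Q]
C → miss, frames [Q, C]
S → miss, frames [Q, C, S]
Q → hit
S → hit
N → miss, evict Q, frames [C, S, N]
Q → miss, evict C, frames [S, N, Q]
S → hit
Q → hit
N → hit
S → hit
N → hit
S → hit
N → hit
Hits: 9 of 14 references → 9/14 = 0.6429.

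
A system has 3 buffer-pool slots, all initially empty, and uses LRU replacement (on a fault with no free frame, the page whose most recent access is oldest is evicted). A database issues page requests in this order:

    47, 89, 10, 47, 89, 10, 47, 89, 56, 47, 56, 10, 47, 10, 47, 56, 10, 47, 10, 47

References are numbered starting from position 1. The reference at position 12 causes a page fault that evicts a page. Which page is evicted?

89

pos 1: 47 → miss, frames [47]
pos 2: 89 → miss, frames [47, 89]
pos 3: 10 → miss, frames [47, 89, 10]
pos 4: 47 → hit
pos 5: 89 → hit
pos 6: 10 → hit
pos 7: 47 → hit
pos 8: 89 → hit
pos 9: 56 → miss, evict 10, frames [47, 89, 56]
pos 10: 47 → hit
pos 11: 56 → hit
pos 12: 10 → miss, evict 89, frames [47, 56, 10]
At position 12, page 89 is evicted.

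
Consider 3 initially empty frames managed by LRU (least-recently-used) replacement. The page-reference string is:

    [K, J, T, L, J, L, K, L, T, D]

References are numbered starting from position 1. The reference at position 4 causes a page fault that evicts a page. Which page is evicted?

pos 1: K → miss, frames {K}
pos 2: J → miss, frames {K,J}
pos 3: T → miss, frames {K,J,T}
pos 4: L → miss, evict K, frames {J,T,L}
At position 4, page K is evicted.

K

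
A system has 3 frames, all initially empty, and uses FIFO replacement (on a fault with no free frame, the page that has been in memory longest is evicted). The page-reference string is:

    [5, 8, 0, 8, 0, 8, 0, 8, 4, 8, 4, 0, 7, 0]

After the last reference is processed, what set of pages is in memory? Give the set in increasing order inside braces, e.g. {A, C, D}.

{0, 4, 7}

5 -> fault, frames (5)
8 -> fault, frames (5 8)
0 -> fault, frames (5 8 0)
8 -> hit
0 -> hit
8 -> hit
0 -> hit
8 -> hit
4 -> fault, evict 5, frames (8 0 4)
8 -> hit
4 -> hit
0 -> hit
7 -> fault, evict 8, frames (0 4 7)
0 -> hit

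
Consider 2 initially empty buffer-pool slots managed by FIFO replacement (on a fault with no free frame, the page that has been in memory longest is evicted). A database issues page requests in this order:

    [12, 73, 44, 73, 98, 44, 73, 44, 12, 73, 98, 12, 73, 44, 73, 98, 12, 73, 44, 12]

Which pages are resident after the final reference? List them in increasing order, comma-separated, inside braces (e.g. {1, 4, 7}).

{12, 44}

12: fault, frames (12)
73: fault, frames (12 73)
44: fault, evict 12, frames (73 44)
73: hit
98: fault, evict 73, frames (44 98)
44: hit
73: fault, evict 44, frames (98 73)
44: fault, evict 98, frames (73 44)
12: fault, evict 73, frames (44 12)
73: fault, evict 44, frames (12 73)
98: fault, evict 12, frames (73 98)
12: fault, evict 73, frames (98 12)
73: fault, evict 98, frames (12 73)
44: fault, evict 12, frames (73 44)
73: hit
98: fault, evict 73, frames (44 98)
12: fault, evict 44, frames (98 12)
73: fault, evict 98, frames (12 73)
44: fault, evict 12, frames (73 44)
12: fault, evict 73, frames (44 12)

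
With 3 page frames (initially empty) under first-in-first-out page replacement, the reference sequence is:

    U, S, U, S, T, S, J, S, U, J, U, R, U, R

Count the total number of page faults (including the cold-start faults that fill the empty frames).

6

U -> fault, frames (U)
S -> fault, frames (U S)
U -> hit
S -> hit
T -> fault, frames (U S T)
S -> hit
J -> fault, evict U, frames (S T J)
S -> hit
U -> fault, evict S, frames (T J U)
J -> hit
U -> hit
R -> fault, evict T, frames (J U R)
U -> hit
R -> hit
Page faults: 6.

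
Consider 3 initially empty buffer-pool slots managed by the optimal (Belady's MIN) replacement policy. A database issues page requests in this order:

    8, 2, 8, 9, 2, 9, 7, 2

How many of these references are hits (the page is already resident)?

8: fault, frames (8)
2: fault, frames (8 2)
8: hit
9: fault, frames (8 2 9)
2: hit
9: hit
7: fault, evict 9, frames (8 2 7)
2: hit
Hits: 4.

4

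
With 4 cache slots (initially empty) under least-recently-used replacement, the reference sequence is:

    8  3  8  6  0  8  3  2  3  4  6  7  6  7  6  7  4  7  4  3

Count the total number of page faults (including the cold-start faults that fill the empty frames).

8

8 → fault, frames {8}
3 → fault, frames {8,3}
8 → hit
6 → fault, frames {3,8,6}
0 → fault, frames {3,8,6,0}
8 → hit
3 → hit
2 → fault, evict 6, frames {0,8,3,2}
3 → hit
4 → fault, evict 0, frames {8,2,3,4}
6 → fault, evict 8, frames {2,3,4,6}
7 → fault, evict 2, frames {3,4,6,7}
6 → hit
7 → hit
6 → hit
7 → hit
4 → hit
7 → hit
4 → hit
3 → hit
Page faults: 8.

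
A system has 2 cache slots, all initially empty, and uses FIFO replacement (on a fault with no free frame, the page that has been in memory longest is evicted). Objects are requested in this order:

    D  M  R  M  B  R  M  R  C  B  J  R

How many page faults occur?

10

D -> miss, frames {D}
M -> miss, frames {D,M}
R -> miss, evict D, frames {M,R}
M -> hit
B -> miss, evict M, frames {R,B}
R -> hit
M -> miss, evict R, frames {B,M}
R -> miss, evict B, frames {M,R}
C -> miss, evict M, frames {R,C}
B -> miss, evict R, frames {C,B}
J -> miss, evict C, frames {B,J}
R -> miss, evict B, frames {J,R}
Page faults: 10.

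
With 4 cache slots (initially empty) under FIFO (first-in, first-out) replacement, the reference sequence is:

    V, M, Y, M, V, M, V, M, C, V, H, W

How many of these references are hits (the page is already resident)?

V → miss, frames {V}
M → miss, frames {V,M}
Y → miss, frames {V,M,Y}
M → hit
V → hit
M → hit
V → hit
M → hit
C → miss, frames {V,M,Y,C}
V → hit
H → miss, evict V, frames {M,Y,C,H}
W → miss, evict M, frames {Y,C,H,W}
Hits: 6.

6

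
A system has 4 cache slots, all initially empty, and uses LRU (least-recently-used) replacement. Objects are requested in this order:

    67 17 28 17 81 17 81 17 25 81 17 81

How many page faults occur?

5

67: fault, frames [67]
17: fault, frames [67, 17]
28: fault, frames [67, 17, 28]
17: hit
81: fault, frames [67, 28, 17, 81]
17: hit
81: hit
17: hit
25: fault, evict 67, frames [28, 81, 17, 25]
81: hit
17: hit
81: hit
Page faults: 5.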